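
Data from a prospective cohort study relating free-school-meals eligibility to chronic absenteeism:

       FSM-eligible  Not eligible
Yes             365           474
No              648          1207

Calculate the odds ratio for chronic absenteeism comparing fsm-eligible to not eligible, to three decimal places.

1.434

Reading the table with exposure as columns: a = 365 (FSM-eligible, case), b = 648 (FSM-eligible, non-case), c = 474 (Not eligible, case), d = 1207.
OR = (a·d)/(b·c) = (365 × 1207) / (648 × 474) = 440555 / 307152 = 1.43432
The odds of chronic absenteeism are about 1.43 times as high in the fsm-eligible group.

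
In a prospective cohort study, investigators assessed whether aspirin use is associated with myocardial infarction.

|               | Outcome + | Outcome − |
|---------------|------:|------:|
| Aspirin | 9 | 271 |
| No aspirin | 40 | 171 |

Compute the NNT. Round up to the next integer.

7

Risk in treated group = 9/280 = 0.03214; risk in control = 40/211 = 0.18957.
Absolute risk reduction = 0.18957 − 0.03214 = 0.15743
NNT = 1 / ARR = 1 / 0.15743 = 6.352 → round up → 7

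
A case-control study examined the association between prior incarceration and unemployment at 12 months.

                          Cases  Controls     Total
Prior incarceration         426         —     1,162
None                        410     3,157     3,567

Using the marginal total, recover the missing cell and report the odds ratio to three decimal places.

The missing cell is in the exposed row: 1162 − 426 = 736.
So a = 426, b = 736, c = 410, d = 3157.
OR = (a·d)/(b·c) = (426 × 3157) / (736 × 410) = 1344882 / 301760 = 4.45679

4.457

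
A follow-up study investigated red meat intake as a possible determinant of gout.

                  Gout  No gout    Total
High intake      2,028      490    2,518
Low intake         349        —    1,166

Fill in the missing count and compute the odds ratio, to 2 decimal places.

9.69

The missing cell is in the unexposed row: 1166 − 349 = 817.
So a = 2028, b = 490, c = 349, d = 817.
OR = (a·d)/(b·c) = (2028 × 817) / (490 × 349) = 1656876 / 171010 = 9.68877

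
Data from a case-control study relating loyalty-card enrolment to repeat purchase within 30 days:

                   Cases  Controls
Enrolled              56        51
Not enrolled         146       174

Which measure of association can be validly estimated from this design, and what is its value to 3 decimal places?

1.309

Cells: a = 56, b = 51, c = 146, d = 174.
This is a case-control study: participants were sampled on outcome status, so risks in the source population cannot be estimated directly — relative risk is not valid here. The odds ratio is the appropriate measure.
OR = (a·d)/(b·c) = (56 × 174) / (51 × 146) = 9744 / 7446 = 1.30862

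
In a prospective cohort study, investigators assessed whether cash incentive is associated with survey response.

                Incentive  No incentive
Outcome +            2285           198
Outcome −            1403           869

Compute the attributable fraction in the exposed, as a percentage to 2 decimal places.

70.05

Reading the table with exposure as columns: a = 2285 (Incentive, case), b = 1403 (Incentive, non-case), c = 198 (No incentive, case), d = 869.
Risk in exposed = 2285/3688 = 0.61958; risk in unexposed = 198/1067 = 0.18557.
RR = 0.61958/0.18557 = 3.33883
AR% = (RR − 1)/RR × 100 = (3.33883 − 1)/3.33883 × 100 = 70.0494%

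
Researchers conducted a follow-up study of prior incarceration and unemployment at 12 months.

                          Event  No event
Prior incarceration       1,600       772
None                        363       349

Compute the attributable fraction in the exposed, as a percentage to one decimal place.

Cells: a = 1600, b = 772, c = 363, d = 349.
Risk in exposed = 1600/2372 = 0.67454; risk in unexposed = 363/712 = 0.50983.
RR = 0.67454/0.50983 = 1.32306
AR% = (RR − 1)/RR × 100 = (1.32306 − 1)/1.32306 × 100 = 24.4175%

24.4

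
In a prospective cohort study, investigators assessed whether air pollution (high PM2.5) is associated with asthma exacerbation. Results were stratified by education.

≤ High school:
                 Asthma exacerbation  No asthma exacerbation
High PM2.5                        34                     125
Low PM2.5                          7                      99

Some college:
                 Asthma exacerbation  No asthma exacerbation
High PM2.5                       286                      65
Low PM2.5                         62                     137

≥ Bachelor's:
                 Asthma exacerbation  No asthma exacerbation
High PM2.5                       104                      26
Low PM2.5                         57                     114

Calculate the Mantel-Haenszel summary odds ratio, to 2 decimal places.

OR_MH = Σ(aᵢdᵢ/nᵢ) / Σ(bᵢcᵢ/nᵢ), where nᵢ is the stratum total.
Stratum 1 (≤ High school): n = 265; a·d/n = 34·99/265 = 12.7019; b·c/n = 125·7/265 = 3.3019
Stratum 2 (Some college): n = 550; a·d/n = 286·137/550 = 71.2400; b·c/n = 65·62/550 = 7.3273
Stratum 3 (≥ Bachelor's): n = 301; a·d/n = 104·114/301 = 39.3887; b·c/n = 26·57/301 = 4.9236
OR_MH = (12.7019 + 71.2400 + 39.3887) / (3.3019 + 7.3273 + 4.9236) = 123.3306 / 15.5527 = 7.92983

7.93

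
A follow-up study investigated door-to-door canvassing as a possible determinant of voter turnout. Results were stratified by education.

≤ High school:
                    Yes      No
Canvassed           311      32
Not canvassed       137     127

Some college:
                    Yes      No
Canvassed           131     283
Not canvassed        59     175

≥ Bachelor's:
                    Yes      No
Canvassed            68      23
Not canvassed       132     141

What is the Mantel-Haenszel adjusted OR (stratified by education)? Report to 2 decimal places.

3.07

OR_MH = Σ(aᵢdᵢ/nᵢ) / Σ(bᵢcᵢ/nᵢ), where nᵢ is the stratum total.
Stratum 1 (≤ High school): n = 607; a·d/n = 311·127/607 = 65.0692; b·c/n = 32·137/607 = 7.2224
Stratum 2 (Some college): n = 648; a·d/n = 131·175/648 = 35.3781; b·c/n = 283·59/648 = 25.7670
Stratum 3 (≥ Bachelor's): n = 364; a·d/n = 68·141/364 = 26.3407; b·c/n = 23·132/364 = 8.3407
OR_MH = (65.0692 + 35.3781 + 26.3407) / (7.2224 + 25.7670 + 8.3407) = 126.7879 / 41.3300 = 3.06769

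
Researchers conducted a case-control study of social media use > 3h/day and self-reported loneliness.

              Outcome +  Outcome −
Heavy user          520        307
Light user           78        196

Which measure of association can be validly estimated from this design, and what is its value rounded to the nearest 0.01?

4.26

Cells: a = 520, b = 307, c = 78, d = 196.
This is a case-control study: participants were sampled on outcome status, so risks in the source population cannot be estimated directly — relative risk is not valid here. The odds ratio is the appropriate measure.
OR = (a·d)/(b·c) = (520 × 196) / (307 × 78) = 101920 / 23946 = 4.25624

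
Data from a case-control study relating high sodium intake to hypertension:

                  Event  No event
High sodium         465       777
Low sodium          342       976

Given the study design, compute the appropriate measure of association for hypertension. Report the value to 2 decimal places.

1.71

Cells: a = 465, b = 777, c = 342, d = 976.
This is a case-control study: participants were sampled on outcome status, so risks in the source population cannot be estimated directly — relative risk is not valid here. The odds ratio is the appropriate measure.
OR = (a·d)/(b·c) = (465 × 976) / (777 × 342) = 453840 / 265734 = 1.70787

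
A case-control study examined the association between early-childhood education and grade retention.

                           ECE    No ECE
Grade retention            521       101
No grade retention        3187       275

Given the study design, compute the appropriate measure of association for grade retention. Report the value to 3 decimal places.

0.445

Reading the table with exposure as columns: a = 521 (ECE, case), b = 3187 (ECE, non-case), c = 101 (No ECE, case), d = 275.
This is a case-control study: participants were sampled on outcome status, so risks in the source population cannot be estimated directly — relative risk is not valid here. The odds ratio is the appropriate measure.
OR = (a·d)/(b·c) = (521 × 275) / (3187 × 101) = 143275 / 321887 = 0.44511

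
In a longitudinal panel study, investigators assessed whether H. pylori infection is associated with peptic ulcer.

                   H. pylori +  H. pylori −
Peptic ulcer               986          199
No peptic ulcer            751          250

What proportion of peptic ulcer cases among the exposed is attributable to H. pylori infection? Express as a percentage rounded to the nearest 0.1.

Reading the table with exposure as columns: a = 986 (H. pylori +, case), b = 751 (H. pylori +, non-case), c = 199 (H. pylori −, case), d = 250.
Risk in exposed = 986/1737 = 0.56765; risk in unexposed = 199/449 = 0.44321.
RR = 0.56765/0.44321 = 1.28077
AR% = (RR − 1)/RR × 100 = (1.28077 − 1)/1.28077 × 100 = 21.9218%

21.9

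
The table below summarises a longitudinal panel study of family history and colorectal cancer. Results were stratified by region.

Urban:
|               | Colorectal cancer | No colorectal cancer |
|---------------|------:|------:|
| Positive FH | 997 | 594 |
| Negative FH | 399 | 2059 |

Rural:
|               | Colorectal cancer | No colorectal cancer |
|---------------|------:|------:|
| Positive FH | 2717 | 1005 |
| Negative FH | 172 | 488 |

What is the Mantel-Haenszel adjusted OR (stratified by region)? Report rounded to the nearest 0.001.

OR_MH = Σ(aᵢdᵢ/nᵢ) / Σ(bᵢcᵢ/nᵢ), where nᵢ is the stratum total.
Stratum 1 (Urban): n = 4049; a·d/n = 997·2059/4049 = 506.9951; b·c/n = 594·399/4049 = 58.5345
Stratum 2 (Rural): n = 4382; a·d/n = 2717·488/4382 = 302.5778; b·c/n = 1005·172/4382 = 39.4477
OR_MH = (506.9951 + 302.5778) / (58.5345 + 39.4477) = 809.5729 / 97.9822 = 8.26245

8.262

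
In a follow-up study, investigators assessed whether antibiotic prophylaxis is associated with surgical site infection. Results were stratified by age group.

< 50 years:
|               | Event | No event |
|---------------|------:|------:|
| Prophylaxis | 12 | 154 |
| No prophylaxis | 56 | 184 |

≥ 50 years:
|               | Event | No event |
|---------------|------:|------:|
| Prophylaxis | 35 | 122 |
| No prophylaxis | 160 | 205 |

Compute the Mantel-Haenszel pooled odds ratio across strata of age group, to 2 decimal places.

OR_MH = Σ(aᵢdᵢ/nᵢ) / Σ(bᵢcᵢ/nᵢ), where nᵢ is the stratum total.
Stratum 1 (< 50 years): n = 406; a·d/n = 12·184/406 = 5.4384; b·c/n = 154·56/406 = 21.2414
Stratum 2 (≥ 50 years): n = 522; a·d/n = 35·205/522 = 13.7452; b·c/n = 122·160/522 = 37.3946
OR_MH = (5.4384 + 13.7452) / (21.2414 + 37.3946) = 19.1836 / 58.6360 = 0.32716

0.33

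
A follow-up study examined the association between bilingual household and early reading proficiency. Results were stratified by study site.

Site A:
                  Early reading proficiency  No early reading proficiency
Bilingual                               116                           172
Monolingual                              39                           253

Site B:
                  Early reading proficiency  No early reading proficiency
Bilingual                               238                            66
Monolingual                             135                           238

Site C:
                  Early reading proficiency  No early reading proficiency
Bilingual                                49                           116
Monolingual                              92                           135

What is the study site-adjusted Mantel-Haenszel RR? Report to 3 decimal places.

1.836

RR_MH = Σ(aᵢ·n₀ᵢ/nᵢ) / Σ(cᵢ·n₁ᵢ/nᵢ), with n₁ᵢ = aᵢ+bᵢ (exposed), n₀ᵢ = cᵢ+dᵢ (unexposed), nᵢ = n₁ᵢ+n₀ᵢ.
Stratum 1 (Site A): n₁ = 288, n₀ = 292, n = 580; a·n₀/n = 116·292/580 = 58.4000; c·n₁/n = 39·288/580 = 19.3655
Stratum 2 (Site B): n₁ = 304, n₀ = 373, n = 677; a·n₀/n = 238·373/677 = 131.1285; c·n₁/n = 135·304/677 = 60.6204
Stratum 3 (Site C): n₁ = 165, n₀ = 227, n = 392; a·n₀/n = 49·227/392 = 28.3750; c·n₁/n = 92·165/392 = 38.7245
RR_MH = (58.4000 + 131.1285 + 28.3750) / (19.3655 + 60.6204 + 38.7245) = 217.9035 / 118.7104 = 1.83559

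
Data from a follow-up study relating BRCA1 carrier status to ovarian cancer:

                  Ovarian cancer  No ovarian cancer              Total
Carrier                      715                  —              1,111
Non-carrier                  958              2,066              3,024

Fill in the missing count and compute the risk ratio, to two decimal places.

The missing cell is in the exposed row: 1111 − 715 = 396.
So a = 715, b = 396, c = 958, d = 2066.
RR = [a/(a+b)] / [c/(c+d)] = (715/1111) / (958/3024) = 0.64356/0.31680 = 2.03146

2.03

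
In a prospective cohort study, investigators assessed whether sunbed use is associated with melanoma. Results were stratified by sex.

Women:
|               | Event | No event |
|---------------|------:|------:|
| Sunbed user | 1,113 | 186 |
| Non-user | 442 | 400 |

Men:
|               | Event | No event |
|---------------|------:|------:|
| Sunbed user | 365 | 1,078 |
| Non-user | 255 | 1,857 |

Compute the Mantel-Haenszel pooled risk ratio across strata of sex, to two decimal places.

1.76

RR_MH = Σ(aᵢ·n₀ᵢ/nᵢ) / Σ(cᵢ·n₁ᵢ/nᵢ), with n₁ᵢ = aᵢ+bᵢ (exposed), n₀ᵢ = cᵢ+dᵢ (unexposed), nᵢ = n₁ᵢ+n₀ᵢ.
Stratum 1 (Women): n₁ = 1299, n₀ = 842, n = 2141; a·n₀/n = 1113·842/2141 = 437.7142; c·n₁/n = 442·1299/2141 = 268.1728
Stratum 2 (Men): n₁ = 1443, n₀ = 2112, n = 3555; a·n₀/n = 365·2112/3555 = 216.8439; c·n₁/n = 255·1443/3555 = 103.5063
RR_MH = (437.7142 + 216.8439) / (268.1728 + 103.5063) = 654.5580 / 371.6791 = 1.76108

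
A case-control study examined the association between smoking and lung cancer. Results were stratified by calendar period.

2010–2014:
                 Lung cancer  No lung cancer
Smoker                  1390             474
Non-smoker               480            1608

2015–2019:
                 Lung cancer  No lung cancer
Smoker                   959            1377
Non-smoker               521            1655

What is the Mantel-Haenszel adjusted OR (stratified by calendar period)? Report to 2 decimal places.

OR_MH = Σ(aᵢdᵢ/nᵢ) / Σ(bᵢcᵢ/nᵢ), where nᵢ is the stratum total.
Stratum 1 (2010–2014): n = 3952; a·d/n = 1390·1608/3952 = 565.5668; b·c/n = 474·480/3952 = 57.5709
Stratum 2 (2015–2019): n = 4512; a·d/n = 959·1655/4512 = 351.7609; b·c/n = 1377·521/4512 = 159.0020
OR_MH = (565.5668 + 351.7609) / (57.5709 + 159.0020) = 917.3277 / 216.5728 = 4.23565

4.24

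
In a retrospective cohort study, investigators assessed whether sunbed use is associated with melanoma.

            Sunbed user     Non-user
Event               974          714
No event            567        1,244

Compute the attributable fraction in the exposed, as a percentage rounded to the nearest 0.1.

Reading the table with exposure as columns: a = 974 (Sunbed user, case), b = 567 (Sunbed user, non-case), c = 714 (Non-user, case), d = 1244.
Risk in exposed = 974/1541 = 0.63206; risk in unexposed = 714/1958 = 0.36466.
RR = 0.63206/0.36466 = 1.73329
AR% = (RR − 1)/RR × 100 = (1.73329 − 1)/1.73329 × 100 = 42.3062%

42.3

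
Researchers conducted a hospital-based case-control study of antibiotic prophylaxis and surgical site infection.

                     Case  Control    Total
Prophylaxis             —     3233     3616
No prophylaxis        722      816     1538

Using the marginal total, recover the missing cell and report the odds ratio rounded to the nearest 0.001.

The missing cell is in the exposed row: 3616 − 3233 = 383.
So a = 383, b = 3233, c = 722, d = 816.
OR = (a·d)/(b·c) = (383 × 816) / (3233 × 722) = 312528 / 2334226 = 0.13389

0.134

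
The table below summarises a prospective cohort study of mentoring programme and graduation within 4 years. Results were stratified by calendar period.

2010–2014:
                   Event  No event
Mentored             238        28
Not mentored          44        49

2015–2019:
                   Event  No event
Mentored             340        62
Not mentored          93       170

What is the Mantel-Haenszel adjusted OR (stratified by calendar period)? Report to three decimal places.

OR_MH = Σ(aᵢdᵢ/nᵢ) / Σ(bᵢcᵢ/nᵢ), where nᵢ is the stratum total.
Stratum 1 (2010–2014): n = 359; a·d/n = 238·49/359 = 32.4847; b·c/n = 28·44/359 = 3.4318
Stratum 2 (2015–2019): n = 665; a·d/n = 340·170/665 = 86.9173; b·c/n = 62·93/665 = 8.6707
OR_MH = (32.4847 + 86.9173) / (3.4318 + 8.6707) = 119.4020 / 12.1024 = 9.86595

9.866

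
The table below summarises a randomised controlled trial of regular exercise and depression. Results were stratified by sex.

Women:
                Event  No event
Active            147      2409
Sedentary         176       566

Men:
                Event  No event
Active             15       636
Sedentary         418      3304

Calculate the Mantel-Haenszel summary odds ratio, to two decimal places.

0.19

OR_MH = Σ(aᵢdᵢ/nᵢ) / Σ(bᵢcᵢ/nᵢ), where nᵢ is the stratum total.
Stratum 1 (Women): n = 3298; a·d/n = 147·566/3298 = 25.2280; b·c/n = 2409·176/3298 = 128.5579
Stratum 2 (Men): n = 4373; a·d/n = 15·3304/4373 = 11.3332; b·c/n = 636·418/4373 = 60.7930
OR_MH = (25.2280 + 11.3332) / (128.5579 + 60.7930) = 36.5612 / 189.3510 = 0.19309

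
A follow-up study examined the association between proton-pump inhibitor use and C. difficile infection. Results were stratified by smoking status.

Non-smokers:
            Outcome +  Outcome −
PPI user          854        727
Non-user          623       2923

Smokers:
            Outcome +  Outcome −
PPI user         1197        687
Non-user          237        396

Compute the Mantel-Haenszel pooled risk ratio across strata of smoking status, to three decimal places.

2.413

RR_MH = Σ(aᵢ·n₀ᵢ/nᵢ) / Σ(cᵢ·n₁ᵢ/nᵢ), with n₁ᵢ = aᵢ+bᵢ (exposed), n₀ᵢ = cᵢ+dᵢ (unexposed), nᵢ = n₁ᵢ+n₀ᵢ.
Stratum 1 (Non-smokers): n₁ = 1581, n₀ = 3546, n = 5127; a·n₀/n = 854·3546/5127 = 590.6542; c·n₁/n = 623·1581/5127 = 192.1129
Stratum 2 (Smokers): n₁ = 1884, n₀ = 633, n = 2517; a·n₀/n = 1197·633/2517 = 301.0334; c·n₁/n = 237·1884/2517 = 177.3969
RR_MH = (590.6542 + 301.0334) / (192.1129 + 177.3969) = 891.6876 / 369.5098 = 2.41316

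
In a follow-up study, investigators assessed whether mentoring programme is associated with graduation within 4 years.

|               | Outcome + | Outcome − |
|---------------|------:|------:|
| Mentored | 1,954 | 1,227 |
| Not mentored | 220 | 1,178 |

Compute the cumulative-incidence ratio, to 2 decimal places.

3.90

Cells: a = 1954, b = 1227, c = 220, d = 1178.
Risk in exposed = 1954/3181 = 0.61427; risk in unexposed = 220/1398 = 0.15737.
RR = 0.61427 / 0.15737 = 3.90342
The risk among the exposed is 3.90 times that among the unexposed.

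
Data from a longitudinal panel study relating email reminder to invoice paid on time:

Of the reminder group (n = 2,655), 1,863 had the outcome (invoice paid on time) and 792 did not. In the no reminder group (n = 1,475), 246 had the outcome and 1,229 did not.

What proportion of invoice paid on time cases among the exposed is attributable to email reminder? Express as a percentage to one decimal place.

From the description: a = 1863, b = 792, c = 246, d = 1229.
Risk in exposed = 1863/2655 = 0.70169; risk in unexposed = 246/1475 = 0.16678.
RR = 0.70169/0.16678 = 4.20732
AR% = (RR − 1)/RR × 100 = (4.20732 − 1)/4.20732 × 100 = 76.2319%

76.2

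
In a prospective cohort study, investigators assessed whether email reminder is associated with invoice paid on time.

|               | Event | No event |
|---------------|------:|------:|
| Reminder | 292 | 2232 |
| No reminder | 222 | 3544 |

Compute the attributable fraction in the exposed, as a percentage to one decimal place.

49.0

Cells: a = 292, b = 2232, c = 222, d = 3544.
Risk in exposed = 292/2524 = 0.11569; risk in unexposed = 222/3766 = 0.05895.
RR = 0.11569/0.05895 = 1.96255
AR% = (RR − 1)/RR × 100 = (1.96255 − 1)/1.96255 × 100 = 49.0459%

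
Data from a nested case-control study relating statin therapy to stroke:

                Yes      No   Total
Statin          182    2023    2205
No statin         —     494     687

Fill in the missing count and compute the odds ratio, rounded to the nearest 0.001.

The missing cell is in the unexposed row: 687 − 494 = 193.
So a = 182, b = 2023, c = 193, d = 494.
OR = (a·d)/(b·c) = (182 × 494) / (2023 × 193) = 89908 / 390439 = 0.23027

0.230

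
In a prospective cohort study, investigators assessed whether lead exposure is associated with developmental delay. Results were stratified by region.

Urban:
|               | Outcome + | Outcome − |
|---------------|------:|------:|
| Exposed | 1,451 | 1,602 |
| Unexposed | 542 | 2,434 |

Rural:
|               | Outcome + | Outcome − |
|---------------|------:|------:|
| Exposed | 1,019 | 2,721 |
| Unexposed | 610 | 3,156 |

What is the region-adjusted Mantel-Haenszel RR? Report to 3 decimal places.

RR_MH = Σ(aᵢ·n₀ᵢ/nᵢ) / Σ(cᵢ·n₁ᵢ/nᵢ), with n₁ᵢ = aᵢ+bᵢ (exposed), n₀ᵢ = cᵢ+dᵢ (unexposed), nᵢ = n₁ᵢ+n₀ᵢ.
Stratum 1 (Urban): n₁ = 3053, n₀ = 2976, n = 6029; a·n₀/n = 1451·2976/6029 = 716.2342; c·n₁/n = 542·3053/6029 = 274.4611
Stratum 2 (Rural): n₁ = 3740, n₀ = 3766, n = 7506; a·n₀/n = 1019·3766/7506 = 511.2649; c·n₁/n = 610·3740/7506 = 303.9435
RR_MH = (716.2342 + 511.2649) / (274.4611 + 303.9435) = 1227.4991 / 578.4046 = 2.12222

2.122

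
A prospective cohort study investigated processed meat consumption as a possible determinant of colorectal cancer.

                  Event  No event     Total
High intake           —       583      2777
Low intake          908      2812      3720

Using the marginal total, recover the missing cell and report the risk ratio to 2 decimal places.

3.24

The missing cell is in the exposed row: 2777 − 583 = 2194.
So a = 2194, b = 583, c = 908, d = 2812.
RR = [a/(a+b)] / [c/(c+d)] = (2194/2777) / (908/3720) = 0.79006/0.24409 = 3.23681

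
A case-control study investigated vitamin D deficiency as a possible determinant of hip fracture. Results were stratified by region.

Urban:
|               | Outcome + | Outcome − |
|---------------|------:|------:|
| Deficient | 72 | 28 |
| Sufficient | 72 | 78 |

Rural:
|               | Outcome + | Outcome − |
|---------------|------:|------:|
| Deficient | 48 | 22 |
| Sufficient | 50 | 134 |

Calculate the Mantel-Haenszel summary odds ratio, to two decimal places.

3.86

OR_MH = Σ(aᵢdᵢ/nᵢ) / Σ(bᵢcᵢ/nᵢ), where nᵢ is the stratum total.
Stratum 1 (Urban): n = 250; a·d/n = 72·78/250 = 22.4640; b·c/n = 28·72/250 = 8.0640
Stratum 2 (Rural): n = 254; a·d/n = 48·134/254 = 25.3228; b·c/n = 22·50/254 = 4.3307
OR_MH = (22.4640 + 25.3228) / (8.0640 + 4.3307) = 47.7868 / 12.3947 = 3.85542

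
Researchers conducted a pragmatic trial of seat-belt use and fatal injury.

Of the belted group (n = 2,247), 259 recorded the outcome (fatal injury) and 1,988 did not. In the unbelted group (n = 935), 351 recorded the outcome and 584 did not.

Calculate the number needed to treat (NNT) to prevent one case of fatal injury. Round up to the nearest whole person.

Risk in treated group = 259/2247 = 0.11526; risk in control = 351/935 = 0.37540.
Absolute risk reduction = 0.37540 − 0.11526 = 0.26014
NNT = 1 / ARR = 1 / 0.26014 = 3.844 → round up → 4

4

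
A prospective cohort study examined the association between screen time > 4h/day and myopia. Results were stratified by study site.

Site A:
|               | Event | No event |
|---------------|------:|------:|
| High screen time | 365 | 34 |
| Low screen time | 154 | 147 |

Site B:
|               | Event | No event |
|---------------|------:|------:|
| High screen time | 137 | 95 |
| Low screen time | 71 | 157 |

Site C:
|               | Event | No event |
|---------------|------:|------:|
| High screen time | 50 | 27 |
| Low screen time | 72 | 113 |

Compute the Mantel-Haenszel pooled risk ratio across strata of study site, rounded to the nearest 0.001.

RR_MH = Σ(aᵢ·n₀ᵢ/nᵢ) / Σ(cᵢ·n₁ᵢ/nᵢ), with n₁ᵢ = aᵢ+bᵢ (exposed), n₀ᵢ = cᵢ+dᵢ (unexposed), nᵢ = n₁ᵢ+n₀ᵢ.
Stratum 1 (Site A): n₁ = 399, n₀ = 301, n = 700; a·n₀/n = 365·301/700 = 156.9500; c·n₁/n = 154·399/700 = 87.7800
Stratum 2 (Site B): n₁ = 232, n₀ = 228, n = 460; a·n₀/n = 137·228/460 = 67.9043; c·n₁/n = 71·232/460 = 35.8087
Stratum 3 (Site C): n₁ = 77, n₀ = 185, n = 262; a·n₀/n = 50·185/262 = 35.3053; c·n₁/n = 72·77/262 = 21.1603
RR_MH = (156.9500 + 67.9043 + 35.3053) / (87.7800 + 35.8087 + 21.1603) = 260.1597 / 144.7490 = 1.79732

1.797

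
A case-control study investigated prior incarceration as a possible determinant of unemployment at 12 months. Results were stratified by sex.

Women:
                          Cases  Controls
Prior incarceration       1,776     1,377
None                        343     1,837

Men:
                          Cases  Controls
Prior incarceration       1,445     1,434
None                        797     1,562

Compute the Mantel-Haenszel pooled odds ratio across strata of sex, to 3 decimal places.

OR_MH = Σ(aᵢdᵢ/nᵢ) / Σ(bᵢcᵢ/nᵢ), where nᵢ is the stratum total.
Stratum 1 (Women): n = 5333; a·d/n = 1776·1837/5333 = 611.7592; b·c/n = 1377·343/5333 = 88.5638
Stratum 2 (Men): n = 5238; a·d/n = 1445·1562/5238 = 430.9068; b·c/n = 1434·797/5238 = 218.1936
OR_MH = (611.7592 + 430.9068) / (88.5638 + 218.1936) = 1042.6661 / 306.7574 = 3.39899

3.399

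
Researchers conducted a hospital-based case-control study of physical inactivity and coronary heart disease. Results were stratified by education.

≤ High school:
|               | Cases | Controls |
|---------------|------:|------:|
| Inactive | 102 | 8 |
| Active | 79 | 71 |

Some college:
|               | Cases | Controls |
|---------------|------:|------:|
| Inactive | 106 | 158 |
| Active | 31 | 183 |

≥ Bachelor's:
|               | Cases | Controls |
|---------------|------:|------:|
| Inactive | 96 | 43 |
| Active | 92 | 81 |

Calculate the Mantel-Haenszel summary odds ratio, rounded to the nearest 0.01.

3.68

OR_MH = Σ(aᵢdᵢ/nᵢ) / Σ(bᵢcᵢ/nᵢ), where nᵢ is the stratum total.
Stratum 1 (≤ High school): n = 260; a·d/n = 102·71/260 = 27.8538; b·c/n = 8·79/260 = 2.4308
Stratum 2 (Some college): n = 478; a·d/n = 106·183/478 = 40.5816; b·c/n = 158·31/478 = 10.2469
Stratum 3 (≥ Bachelor's): n = 312; a·d/n = 96·81/312 = 24.9231; b·c/n = 43·92/312 = 12.6795
OR_MH = (27.8538 + 40.5816 + 24.9231) / (2.4308 + 10.2469 + 12.6795) = 93.3585 / 25.3571 = 3.68175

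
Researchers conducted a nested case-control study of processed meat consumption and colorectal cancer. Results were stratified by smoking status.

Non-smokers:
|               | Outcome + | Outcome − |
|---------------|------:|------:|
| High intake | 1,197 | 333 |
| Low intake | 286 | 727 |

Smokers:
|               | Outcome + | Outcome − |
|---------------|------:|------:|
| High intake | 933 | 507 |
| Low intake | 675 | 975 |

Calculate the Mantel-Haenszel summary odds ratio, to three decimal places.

4.295

OR_MH = Σ(aᵢdᵢ/nᵢ) / Σ(bᵢcᵢ/nᵢ), where nᵢ is the stratum total.
Stratum 1 (Non-smokers): n = 2543; a·d/n = 1197·727/2543 = 342.2017; b·c/n = 333·286/2543 = 37.4510
Stratum 2 (Smokers): n = 3090; a·d/n = 933·975/3090 = 294.3932; b·c/n = 507·675/3090 = 110.7524
OR_MH = (342.2017 + 294.3932) / (37.4510 + 110.7524) = 636.5949 / 148.2035 = 4.29541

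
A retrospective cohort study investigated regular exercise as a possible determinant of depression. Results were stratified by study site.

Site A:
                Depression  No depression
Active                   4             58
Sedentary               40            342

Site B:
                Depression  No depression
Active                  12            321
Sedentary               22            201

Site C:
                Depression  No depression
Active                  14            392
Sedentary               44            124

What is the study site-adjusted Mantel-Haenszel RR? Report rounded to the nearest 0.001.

0.248

RR_MH = Σ(aᵢ·n₀ᵢ/nᵢ) / Σ(cᵢ·n₁ᵢ/nᵢ), with n₁ᵢ = aᵢ+bᵢ (exposed), n₀ᵢ = cᵢ+dᵢ (unexposed), nᵢ = n₁ᵢ+n₀ᵢ.
Stratum 1 (Site A): n₁ = 62, n₀ = 382, n = 444; a·n₀/n = 4·382/444 = 3.4414; c·n₁/n = 40·62/444 = 5.5856
Stratum 2 (Site B): n₁ = 333, n₀ = 223, n = 556; a·n₀/n = 12·223/556 = 4.8129; c·n₁/n = 22·333/556 = 13.1763
Stratum 3 (Site C): n₁ = 406, n₀ = 168, n = 574; a·n₀/n = 14·168/574 = 4.0976; c·n₁/n = 44·406/574 = 31.1220
RR_MH = (3.4414 + 4.8129 + 4.0976) / (5.5856 + 13.1763 + 31.1220) = 12.3520 / 49.8838 = 0.24761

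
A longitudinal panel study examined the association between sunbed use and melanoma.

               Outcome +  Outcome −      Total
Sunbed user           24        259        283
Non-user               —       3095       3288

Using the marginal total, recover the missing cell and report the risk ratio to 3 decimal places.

1.445

The missing cell is in the unexposed row: 3288 − 3095 = 193.
So a = 24, b = 259, c = 193, d = 3095.
RR = [a/(a+b)] / [c/(c+d)] = (24/283) / (193/3288) = 0.08481/0.05870 = 1.44477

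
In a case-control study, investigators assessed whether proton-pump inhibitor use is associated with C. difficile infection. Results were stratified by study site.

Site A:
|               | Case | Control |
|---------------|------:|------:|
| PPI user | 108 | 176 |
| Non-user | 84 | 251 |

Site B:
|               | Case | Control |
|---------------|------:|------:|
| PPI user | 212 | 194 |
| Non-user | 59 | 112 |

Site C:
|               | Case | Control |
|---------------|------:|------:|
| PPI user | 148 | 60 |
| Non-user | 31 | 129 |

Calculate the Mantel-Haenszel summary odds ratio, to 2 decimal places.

2.81

OR_MH = Σ(aᵢdᵢ/nᵢ) / Σ(bᵢcᵢ/nᵢ), where nᵢ is the stratum total.
Stratum 1 (Site A): n = 619; a·d/n = 108·251/619 = 43.7932; b·c/n = 176·84/619 = 23.8837
Stratum 2 (Site B): n = 577; a·d/n = 212·112/577 = 41.1508; b·c/n = 194·59/577 = 19.8371
Stratum 3 (Site C): n = 368; a·d/n = 148·129/368 = 51.8804; b·c/n = 60·31/368 = 5.0543
OR_MH = (43.7932 + 41.1508 + 51.8804) / (23.8837 + 19.8371 + 5.0543) = 136.8244 / 48.7751 = 2.80521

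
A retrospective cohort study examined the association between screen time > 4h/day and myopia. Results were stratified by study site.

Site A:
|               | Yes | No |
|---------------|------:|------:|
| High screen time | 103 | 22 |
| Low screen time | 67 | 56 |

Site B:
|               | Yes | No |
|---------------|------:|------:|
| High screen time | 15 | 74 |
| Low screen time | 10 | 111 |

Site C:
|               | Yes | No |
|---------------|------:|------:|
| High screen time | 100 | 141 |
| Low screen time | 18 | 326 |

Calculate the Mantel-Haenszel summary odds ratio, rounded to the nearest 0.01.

OR_MH = Σ(aᵢdᵢ/nᵢ) / Σ(bᵢcᵢ/nᵢ), where nᵢ is the stratum total.
Stratum 1 (Site A): n = 248; a·d/n = 103·56/248 = 23.2581; b·c/n = 22·67/248 = 5.9435
Stratum 2 (Site B): n = 210; a·d/n = 15·111/210 = 7.9286; b·c/n = 74·10/210 = 3.5238
Stratum 3 (Site C): n = 585; a·d/n = 100·326/585 = 55.7265; b·c/n = 141·18/585 = 4.3385
OR_MH = (23.2581 + 7.9286 + 55.7265) / (5.9435 + 3.5238 + 4.3385) = 86.9131 / 13.8058 = 6.29540

6.30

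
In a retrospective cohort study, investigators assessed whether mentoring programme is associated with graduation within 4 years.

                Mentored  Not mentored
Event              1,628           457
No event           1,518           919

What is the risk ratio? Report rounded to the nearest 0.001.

1.558

Reading the table with exposure as columns: a = 1628 (Mentored, case), b = 1518 (Mentored, non-case), c = 457 (Not mentored, case), d = 919.
Risk in exposed = 1628/3146 = 0.51748; risk in unexposed = 457/1376 = 0.33212.
RR = 0.51748 / 0.33212 = 1.55811
The risk among the exposed is 1.56 times that among the unexposed.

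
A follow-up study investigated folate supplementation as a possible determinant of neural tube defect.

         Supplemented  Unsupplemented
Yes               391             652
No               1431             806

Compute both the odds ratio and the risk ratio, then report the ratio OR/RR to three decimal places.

0.704

Reading the table with exposure as columns: a = 391 (Supplemented, case), b = 1431 (Supplemented, non-case), c = 652 (Unsupplemented, case), d = 806.
OR = (391·806)/(1431·652) = 315146/933012 = 0.33777
Risk in exposed = 391/1822 = 0.21460; risk in unexposed = 652/1458 = 0.44719; RR = 0.47989
OR/RR = 0.33777 / 0.47989 = 0.70386
The outcome is not rare, so the OR lies further from 1 than the RR.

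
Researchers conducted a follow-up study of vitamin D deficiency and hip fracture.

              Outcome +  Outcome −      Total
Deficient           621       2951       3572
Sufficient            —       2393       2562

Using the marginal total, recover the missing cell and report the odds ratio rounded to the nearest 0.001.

The missing cell is in the unexposed row: 2562 − 2393 = 169.
So a = 621, b = 2951, c = 169, d = 2393.
OR = (a·d)/(b·c) = (621 × 2393) / (2951 × 169) = 1486053 / 498719 = 2.97974

2.980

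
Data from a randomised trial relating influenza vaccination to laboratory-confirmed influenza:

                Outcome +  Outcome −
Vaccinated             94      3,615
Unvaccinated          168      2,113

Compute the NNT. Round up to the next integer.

Risk in treated group = 94/3709 = 0.02534; risk in control = 168/2281 = 0.07365.
Absolute risk reduction = 0.07365 − 0.02534 = 0.04831
NNT = 1 / ARR = 1 / 0.04831 = 20.700 → round up → 21

21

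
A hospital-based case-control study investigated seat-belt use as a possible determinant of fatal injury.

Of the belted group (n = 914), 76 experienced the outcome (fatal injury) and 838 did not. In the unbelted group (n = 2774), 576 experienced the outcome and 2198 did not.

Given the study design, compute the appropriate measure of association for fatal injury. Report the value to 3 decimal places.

0.346

From the description: a = 76, b = 838, c = 576, d = 2198.
This is a hospital-based case-control study: participants were sampled on outcome status, so risks in the source population cannot be estimated directly — relative risk is not valid here. The odds ratio is the appropriate measure.
OR = (a·d)/(b·c) = (76 × 2198) / (838 × 576) = 167048 / 482688 = 0.34608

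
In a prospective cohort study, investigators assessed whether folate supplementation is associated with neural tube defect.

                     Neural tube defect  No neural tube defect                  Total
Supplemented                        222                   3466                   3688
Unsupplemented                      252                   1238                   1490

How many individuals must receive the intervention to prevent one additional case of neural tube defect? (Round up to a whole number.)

Risk in treated group = 222/3688 = 0.06020; risk in control = 252/1490 = 0.16913.
Absolute risk reduction = 0.16913 − 0.06020 = 0.10893
NNT = 1 / ARR = 1 / 0.10893 = 9.180 → round up → 10

10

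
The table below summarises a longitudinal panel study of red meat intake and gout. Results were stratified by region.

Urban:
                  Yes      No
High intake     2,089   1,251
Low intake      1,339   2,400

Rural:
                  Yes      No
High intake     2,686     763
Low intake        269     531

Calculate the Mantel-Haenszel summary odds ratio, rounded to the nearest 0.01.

OR_MH = Σ(aᵢdᵢ/nᵢ) / Σ(bᵢcᵢ/nᵢ), where nᵢ is the stratum total.
Stratum 1 (Urban): n = 7079; a·d/n = 2089·2400/7079 = 708.2356; b·c/n = 1251·1339/7079 = 236.6279
Stratum 2 (Rural): n = 4249; a·d/n = 2686·531/4249 = 335.6710; b·c/n = 763·269/4249 = 48.3048
OR_MH = (708.2356 + 335.6710) / (236.6279 + 48.3048) = 1043.9066 / 284.9327 = 3.66370

3.66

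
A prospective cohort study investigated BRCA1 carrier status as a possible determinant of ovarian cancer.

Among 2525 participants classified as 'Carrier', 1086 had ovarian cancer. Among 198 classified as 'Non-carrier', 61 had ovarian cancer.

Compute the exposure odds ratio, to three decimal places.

1.695

From the description: a = 1086, b = 1439, c = 61, d = 137.
OR = (a·d)/(b·c) = (1086 × 137) / (1439 × 61) = 148782 / 87779 = 1.69496
The odds of ovarian cancer are about 1.69 times as high in the carrier group.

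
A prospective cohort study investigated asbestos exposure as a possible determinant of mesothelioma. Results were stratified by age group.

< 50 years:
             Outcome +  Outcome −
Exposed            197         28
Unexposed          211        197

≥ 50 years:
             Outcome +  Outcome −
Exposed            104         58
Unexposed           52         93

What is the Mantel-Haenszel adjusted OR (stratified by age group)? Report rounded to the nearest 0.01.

4.84

OR_MH = Σ(aᵢdᵢ/nᵢ) / Σ(bᵢcᵢ/nᵢ), where nᵢ is the stratum total.
Stratum 1 (< 50 years): n = 633; a·d/n = 197·197/633 = 61.3096; b·c/n = 28·211/633 = 9.3333
Stratum 2 (≥ 50 years): n = 307; a·d/n = 104·93/307 = 31.5049; b·c/n = 58·52/307 = 9.8241
OR_MH = (61.3096 + 31.5049) / (9.3333 + 9.8241) = 92.8145 / 19.1574 = 4.84483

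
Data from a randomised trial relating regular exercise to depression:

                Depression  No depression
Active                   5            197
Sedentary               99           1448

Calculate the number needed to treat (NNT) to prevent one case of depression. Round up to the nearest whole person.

26

Risk in treated group = 5/202 = 0.02475; risk in control = 99/1547 = 0.06399.
Absolute risk reduction = 0.06399 − 0.02475 = 0.03924
NNT = 1 / ARR = 1 / 0.03924 = 25.483 → round up → 26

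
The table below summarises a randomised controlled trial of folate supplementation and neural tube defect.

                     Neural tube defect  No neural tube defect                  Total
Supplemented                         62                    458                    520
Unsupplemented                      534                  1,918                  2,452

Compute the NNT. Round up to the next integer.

Risk in treated group = 62/520 = 0.11923; risk in control = 534/2452 = 0.21778.
Absolute risk reduction = 0.21778 − 0.11923 = 0.09855
NNT = 1 / ARR = 1 / 0.09855 = 10.147 → round up → 11

11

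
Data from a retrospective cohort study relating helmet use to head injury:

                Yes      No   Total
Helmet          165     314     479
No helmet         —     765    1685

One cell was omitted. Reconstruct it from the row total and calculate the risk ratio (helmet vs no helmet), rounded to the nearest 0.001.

0.631

The missing cell is in the unexposed row: 1685 − 765 = 920.
So a = 165, b = 314, c = 920, d = 765.
RR = [a/(a+b)] / [c/(c+d)] = (165/479) / (920/1685) = 0.34447/0.54599 = 0.63090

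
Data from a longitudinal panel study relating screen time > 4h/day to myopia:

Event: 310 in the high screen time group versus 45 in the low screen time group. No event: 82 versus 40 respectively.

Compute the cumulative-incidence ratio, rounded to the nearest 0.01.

From the description: a = 310, b = 82, c = 45, d = 40.
Risk in exposed = 310/392 = 0.79082; risk in unexposed = 45/85 = 0.52941.
RR = 0.79082 / 0.52941 = 1.49376
The risk among the exposed is 1.49 times that among the unexposed.

1.49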